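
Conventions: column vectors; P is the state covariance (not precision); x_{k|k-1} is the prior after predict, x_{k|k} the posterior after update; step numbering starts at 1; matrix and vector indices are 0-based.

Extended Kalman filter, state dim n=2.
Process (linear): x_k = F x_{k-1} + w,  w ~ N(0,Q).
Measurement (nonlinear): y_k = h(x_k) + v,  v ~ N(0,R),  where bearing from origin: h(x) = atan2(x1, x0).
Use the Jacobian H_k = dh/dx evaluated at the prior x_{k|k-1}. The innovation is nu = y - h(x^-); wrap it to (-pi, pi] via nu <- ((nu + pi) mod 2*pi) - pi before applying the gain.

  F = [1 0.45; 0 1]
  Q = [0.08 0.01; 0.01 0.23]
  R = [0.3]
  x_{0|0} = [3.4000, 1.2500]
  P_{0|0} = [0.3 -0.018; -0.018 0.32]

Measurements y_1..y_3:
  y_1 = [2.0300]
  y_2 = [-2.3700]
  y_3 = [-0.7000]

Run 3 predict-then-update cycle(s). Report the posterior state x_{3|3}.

x_post = [4.8502, 0.5265]

step 1: x^-=[3.9625, 1.2500]  P^-=[0.4286 0.1360; 0.1360 0.5500]  H_jac=[-0.0724 0.2295]  S=[0.3267]  K=[0.0006; 0.3563]  nu=[1.7244]  x^+=[3.9635, 1.8643]  P^+=[0.4286 0.1359; 0.1359 0.5085]
step 2: x^-=[4.8024, 1.8643]  P^-=[0.7339 0.3748; 0.3748 0.7385]  H_jac=[-0.0702 0.1810]  S=[0.3183]  K=[0.0511; 0.3372]  nu=[-2.7403]  x^+=[4.6624, 0.9404]  P^+=[0.7331 0.3693; 0.3693 0.7023]
step 3: x^-=[5.0856, 0.9404]  P^-=[1.2877 0.6954; 0.6954 0.9323]  H_jac=[-0.0352 0.1901]  S=[0.3260]  K=[0.2667; 0.4688]  nu=[-0.8828]  x^+=[4.8502, 0.5265]  P^+=[1.2645 0.6546; 0.6546 0.8607]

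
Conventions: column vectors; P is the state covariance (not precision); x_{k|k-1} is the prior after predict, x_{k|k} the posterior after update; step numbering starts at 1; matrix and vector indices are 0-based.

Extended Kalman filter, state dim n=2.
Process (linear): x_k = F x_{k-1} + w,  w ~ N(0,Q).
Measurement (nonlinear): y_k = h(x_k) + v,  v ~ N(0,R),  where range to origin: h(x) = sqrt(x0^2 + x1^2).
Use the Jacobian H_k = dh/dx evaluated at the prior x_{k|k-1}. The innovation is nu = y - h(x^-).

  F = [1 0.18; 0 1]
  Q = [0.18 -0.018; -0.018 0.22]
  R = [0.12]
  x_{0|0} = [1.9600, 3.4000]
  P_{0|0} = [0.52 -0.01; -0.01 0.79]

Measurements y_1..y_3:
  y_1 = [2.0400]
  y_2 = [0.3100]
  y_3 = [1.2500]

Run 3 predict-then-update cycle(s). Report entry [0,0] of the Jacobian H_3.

step 1: x^-=[2.5720, 3.4000]  P^-=[0.7220 0.1142; 0.1142 1.0100]  H_jac=[0.6033 0.7975]  S=[1.1351]  K=[0.4640; 0.7703]  nu=[-2.2232]  x^+=[1.5405, 1.6874]  P^+=[0.4776 -0.2915; -0.2915 0.3364]
step 2: x^-=[1.8442, 1.6874]  P^-=[0.5636 -0.2489; -0.2489 0.5564]  H_jac=[0.7378 0.6750]  S=[0.4324]  K=[0.5730; 0.4439]  nu=[-2.1896]  x^+=[0.5894, 0.7153]  P^+=[0.4216 -0.3589; -0.3589 0.4712]
step 3: x^-=[0.7182, 0.7153]  P^-=[0.4877 -0.2921; -0.2921 0.6912]  H_jac=[0.7085 0.7057]  S=[0.4169]  K=[0.3343; 0.6735]  nu=[0.2364]  x^+=[0.7972, 0.8745]  P^+=[0.4411 -0.3860; -0.3860 0.5021]

H_jac[0,0] = 0.7085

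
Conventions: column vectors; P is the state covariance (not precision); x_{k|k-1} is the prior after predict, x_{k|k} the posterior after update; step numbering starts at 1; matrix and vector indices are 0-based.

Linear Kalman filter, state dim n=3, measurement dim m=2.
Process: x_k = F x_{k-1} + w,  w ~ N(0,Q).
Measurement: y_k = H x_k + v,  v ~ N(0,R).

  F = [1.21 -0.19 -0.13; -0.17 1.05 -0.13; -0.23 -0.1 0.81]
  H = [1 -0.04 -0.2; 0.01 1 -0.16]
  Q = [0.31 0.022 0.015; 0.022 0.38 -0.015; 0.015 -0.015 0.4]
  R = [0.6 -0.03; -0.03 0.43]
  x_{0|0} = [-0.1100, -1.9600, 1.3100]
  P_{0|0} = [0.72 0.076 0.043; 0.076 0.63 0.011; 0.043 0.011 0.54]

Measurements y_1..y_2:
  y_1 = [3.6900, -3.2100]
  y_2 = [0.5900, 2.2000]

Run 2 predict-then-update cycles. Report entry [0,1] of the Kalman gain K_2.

K[0,1] = -0.0320

step 1: x^-=[0.0690, -2.2096, 1.2824]  P^-=[1.3481 -0.1507 -0.1943; -0.1507 1.0763 -0.1221; -0.1943 -0.1221 0.7844]  S=[2.0690 -0.1300; -0.1300 1.5632]  K=[0.6725 -0.0120; -0.0381 0.6969; -0.1783 -0.1744]  nu=[3.7891, -0.7959]  x^+=[2.6267, -2.9085, 0.7456]  P^+=[0.4100 -0.0237 0.0356; -0.0237 0.3072 0.0386; 0.0356 0.0386 0.6791]
step 2: x^-=[3.6340, -3.5973, 0.2906]  P^-=[0.9345 -0.1522 -0.1324; -0.1522 0.7415 -0.0679; -0.1324 -0.0679 0.8497]  S=[1.6338 -0.1407; -0.1407 1.2125]  K=[0.5892 -0.0320; -0.0502 0.6135; -0.2000 -0.1924]  nu=[-3.1298, 5.8075]  x^+=[1.6042, 0.1224, -0.2009]  P^+=[0.3608 -0.0290 0.0376; -0.0290 0.2725 0.0429; 0.0376 0.0429 0.7503]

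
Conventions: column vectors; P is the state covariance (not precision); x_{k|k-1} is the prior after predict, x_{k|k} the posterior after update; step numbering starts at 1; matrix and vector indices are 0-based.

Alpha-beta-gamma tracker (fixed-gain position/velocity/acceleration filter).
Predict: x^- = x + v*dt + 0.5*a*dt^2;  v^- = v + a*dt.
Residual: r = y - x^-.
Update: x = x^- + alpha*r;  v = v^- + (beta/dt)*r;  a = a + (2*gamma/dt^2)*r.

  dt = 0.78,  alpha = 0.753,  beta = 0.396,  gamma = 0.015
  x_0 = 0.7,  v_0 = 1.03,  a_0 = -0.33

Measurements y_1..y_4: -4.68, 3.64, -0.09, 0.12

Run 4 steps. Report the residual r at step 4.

step 1: x_pred=1.4030  r=-6.0830  x^+=-3.1775  v^+=-2.3157  a^+=-0.6300
step 2: x_pred=-5.1754  r=8.8154  x^+=1.4626  v^+=1.6684  a^+=-0.1953
step 3: x_pred=2.7046  r=-2.7946  x^+=0.6003  v^+=0.0973  a^+=-0.3331
step 4: x_pred=0.5749  r=-0.4549  x^+=0.2324  v^+=-0.3934  a^+=-0.3555

resid = -0.4549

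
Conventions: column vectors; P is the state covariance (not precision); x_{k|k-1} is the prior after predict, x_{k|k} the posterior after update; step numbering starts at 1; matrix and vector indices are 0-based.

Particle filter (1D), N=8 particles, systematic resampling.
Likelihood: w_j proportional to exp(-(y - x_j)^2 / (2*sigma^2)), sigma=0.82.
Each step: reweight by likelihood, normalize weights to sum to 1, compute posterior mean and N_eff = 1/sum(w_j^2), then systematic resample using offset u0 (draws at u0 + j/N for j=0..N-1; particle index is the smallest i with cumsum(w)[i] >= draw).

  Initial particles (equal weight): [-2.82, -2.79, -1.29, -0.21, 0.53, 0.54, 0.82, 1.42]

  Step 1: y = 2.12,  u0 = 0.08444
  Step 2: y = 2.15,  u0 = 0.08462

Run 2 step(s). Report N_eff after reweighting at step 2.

N_eff = 6.1916

step 1: w=[0.0000, 0.0000, 0.0001, 0.0135, 0.1169, 0.1196, 0.2179, 0.5319]  mean=1.0576  Neff=2.7887  idx=[4, 5, 6, 6, 7, 7, 7, 7]
step 2: w=[0.0404, 0.0414, 0.0763, 0.0763, 0.1914, 0.1914, 0.1914, 0.1914]  mean=1.2560  Neff=6.1916  idx=[2, 3, 4, 5, 5, 6, 7, 7]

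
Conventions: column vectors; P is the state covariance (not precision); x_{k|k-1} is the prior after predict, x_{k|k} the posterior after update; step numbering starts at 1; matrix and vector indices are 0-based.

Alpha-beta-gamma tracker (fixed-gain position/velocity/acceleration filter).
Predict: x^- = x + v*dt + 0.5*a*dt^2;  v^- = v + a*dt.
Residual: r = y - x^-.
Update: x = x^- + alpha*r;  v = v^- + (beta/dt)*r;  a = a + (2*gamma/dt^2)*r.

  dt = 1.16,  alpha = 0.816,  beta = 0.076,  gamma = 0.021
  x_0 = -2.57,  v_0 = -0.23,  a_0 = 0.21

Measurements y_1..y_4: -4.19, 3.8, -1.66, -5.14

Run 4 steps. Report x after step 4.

step 1: x_pred=-2.6955  r=-1.4945  x^+=-3.9150  v^+=-0.0843  a^+=0.1634
step 2: x_pred=-3.9029  r=7.7029  x^+=2.3827  v^+=0.6098  a^+=0.4038
step 3: x_pred=3.3618  r=-5.0218  x^+=-0.7360  v^+=0.7492  a^+=0.2470
step 4: x_pred=0.2993  r=-5.4393  x^+=-4.1392  v^+=0.6794  a^+=0.0773

x_post = -4.1392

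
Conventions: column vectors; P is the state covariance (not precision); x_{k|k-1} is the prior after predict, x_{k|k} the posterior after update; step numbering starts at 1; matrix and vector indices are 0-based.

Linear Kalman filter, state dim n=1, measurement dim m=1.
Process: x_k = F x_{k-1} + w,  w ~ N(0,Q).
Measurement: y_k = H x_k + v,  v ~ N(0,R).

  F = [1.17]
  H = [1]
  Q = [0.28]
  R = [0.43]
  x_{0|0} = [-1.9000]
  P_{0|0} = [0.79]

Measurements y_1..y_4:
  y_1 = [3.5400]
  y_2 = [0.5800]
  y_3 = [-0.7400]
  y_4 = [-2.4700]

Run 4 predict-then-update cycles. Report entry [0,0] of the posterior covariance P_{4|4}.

P_post[0,0] = 0.2563

step 1: x^-=[-2.2230]  P^-=[1.3614]  S=[1.7914]  K=[0.7600]  nu=[5.7630]  x^+=[2.1567]  P^+=[0.3268]
step 2: x^-=[2.5233]  P^-=[0.7273]  S=[1.1573]  K=[0.6285]  nu=[-1.9433]  x^+=[1.3020]  P^+=[0.2702]
step 3: x^-=[1.5234]  P^-=[0.6499]  S=[1.0799]  K=[0.6018]  nu=[-2.2634]  x^+=[0.1612]  P^+=[0.2588]
step 4: x^-=[0.1886]  P^-=[0.6343]  S=[1.0643]  K=[0.5960]  nu=[-2.6586]  x^+=[-1.3958]  P^+=[0.2563]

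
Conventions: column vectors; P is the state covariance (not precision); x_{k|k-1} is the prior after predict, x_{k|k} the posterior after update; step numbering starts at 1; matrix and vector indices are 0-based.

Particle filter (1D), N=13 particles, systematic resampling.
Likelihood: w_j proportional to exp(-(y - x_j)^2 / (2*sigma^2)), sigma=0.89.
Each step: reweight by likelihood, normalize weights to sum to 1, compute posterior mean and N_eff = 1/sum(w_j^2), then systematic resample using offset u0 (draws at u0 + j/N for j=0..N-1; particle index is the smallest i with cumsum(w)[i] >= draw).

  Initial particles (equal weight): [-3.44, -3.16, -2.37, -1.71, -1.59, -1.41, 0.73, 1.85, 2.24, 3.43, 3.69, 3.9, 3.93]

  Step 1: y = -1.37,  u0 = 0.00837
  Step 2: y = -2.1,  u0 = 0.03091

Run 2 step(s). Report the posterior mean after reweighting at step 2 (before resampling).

post_mean = -1.7804

step 1: w=[0.0181, 0.0358, 0.1440, 0.2517, 0.2626, 0.2705, 0.0167, 0.0004, 0.0001, 0.0000, 0.0000, 0.0000, 0.0000]  mean=-1.7332  Neff=4.3834  idx=[0, 2, 2, 3, 3, 3, 4, 4, 4, 4, 5, 5, 5]
step 2: w=[0.0304, 0.0903, 0.0903, 0.0859, 0.0859, 0.0859, 0.0803, 0.0803, 0.0803, 0.0803, 0.0700, 0.0700, 0.0700]  mean=-1.7804  Neff=12.5200  idx=[1, 1, 2, 3, 4, 5, 6, 7, 8, 9, 10, 11, 12]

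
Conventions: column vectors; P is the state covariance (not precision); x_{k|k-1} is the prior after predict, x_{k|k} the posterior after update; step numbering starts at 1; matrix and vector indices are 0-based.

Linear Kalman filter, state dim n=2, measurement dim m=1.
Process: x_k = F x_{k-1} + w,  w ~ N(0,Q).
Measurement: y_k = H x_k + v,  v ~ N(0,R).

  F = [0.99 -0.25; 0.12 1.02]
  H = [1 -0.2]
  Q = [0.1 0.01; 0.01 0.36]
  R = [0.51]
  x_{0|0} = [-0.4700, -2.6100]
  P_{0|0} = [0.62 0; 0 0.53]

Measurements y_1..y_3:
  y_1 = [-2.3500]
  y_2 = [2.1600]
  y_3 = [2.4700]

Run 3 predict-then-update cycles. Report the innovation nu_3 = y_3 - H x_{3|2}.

innov = [0.8231]

step 1: x^-=[0.1872, -2.7186]  P^-=[0.7408 -0.0515; -0.0515 0.9203]  S=[1.3082]  K=[0.5741; -0.1801]  nu=[-3.0809]  x^+=[-1.5817, -2.1638]  P^+=[0.3096 0.0838; 0.0838 0.8779]
step 2: x^-=[-1.0249, -2.3969]  P^-=[0.4168 -0.0950; -0.0950 1.2984]  S=[1.0168]  K=[0.4286; -0.3489]  nu=[2.7055]  x^+=[0.1348, -3.3407]  P^+=[0.2300 0.0570; 0.0570 1.1746]
step 3: x^-=[0.9686, -3.3914]  P^-=[0.3706 -0.2063; -0.2063 1.5993]  S=[1.0271]  K=[0.4010; -0.5123]  nu=[0.8231]  x^+=[1.2987, -3.8131]  P^+=[0.2054 0.0047; 0.0047 1.3297]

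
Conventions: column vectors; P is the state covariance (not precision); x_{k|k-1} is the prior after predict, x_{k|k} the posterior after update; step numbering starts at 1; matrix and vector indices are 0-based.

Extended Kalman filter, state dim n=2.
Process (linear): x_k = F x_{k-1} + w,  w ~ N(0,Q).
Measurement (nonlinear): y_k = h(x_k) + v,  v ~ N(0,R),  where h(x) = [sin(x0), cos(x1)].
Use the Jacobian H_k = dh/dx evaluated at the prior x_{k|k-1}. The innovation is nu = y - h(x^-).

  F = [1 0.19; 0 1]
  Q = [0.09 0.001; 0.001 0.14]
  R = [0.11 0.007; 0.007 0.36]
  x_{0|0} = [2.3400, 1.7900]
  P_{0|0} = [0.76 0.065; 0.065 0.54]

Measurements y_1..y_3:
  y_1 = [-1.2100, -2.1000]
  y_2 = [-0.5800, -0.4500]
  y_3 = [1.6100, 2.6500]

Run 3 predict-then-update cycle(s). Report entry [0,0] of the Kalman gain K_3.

step 1: x^-=[2.6801, 1.7900]  P^-=[0.8942 0.1686; 0.1686 0.6800]  H_jac=[-0.8954 0.0000; 0.0000 -0.9761]  S=[0.8269 0.1544; 0.1544 1.0078]  K=[-0.9654 -0.0154; -0.0614 -0.6492]  nu=[-1.6553, -1.8825]  x^+=[4.3071, 3.1137]  P^+=[0.1187 0.0126; 0.0126 0.2399]
step 2: x^-=[4.8987, 3.1137]  P^-=[0.2222 0.0592; 0.0592 0.3799]  H_jac=[0.1853 0.0000; 0.0000 -0.0279]  S=[0.1176 0.0067; 0.0067 0.3603]  K=[0.3506 -0.0111; 0.0950 -0.0312]  nu=[0.4027, 0.5496]  x^+=[5.0338, 3.1348]  P^+=[0.2077 0.0552; 0.0552 0.3785]
step 3: x^-=[5.6294, 3.1348]  P^-=[0.3324 0.1281; 0.1281 0.5185]  H_jac=[0.7938 0.0000; 0.0000 -0.0068]  S=[0.3194 0.0063; 0.0063 0.3600]  K=[0.8263 -0.0169; 0.3187 -0.0153]  nu=[2.2182, 3.6500]  x^+=[7.4006, 3.7858]  P^+=[0.1144 0.0440; 0.0440 0.4860]

K[0,0] = 0.8263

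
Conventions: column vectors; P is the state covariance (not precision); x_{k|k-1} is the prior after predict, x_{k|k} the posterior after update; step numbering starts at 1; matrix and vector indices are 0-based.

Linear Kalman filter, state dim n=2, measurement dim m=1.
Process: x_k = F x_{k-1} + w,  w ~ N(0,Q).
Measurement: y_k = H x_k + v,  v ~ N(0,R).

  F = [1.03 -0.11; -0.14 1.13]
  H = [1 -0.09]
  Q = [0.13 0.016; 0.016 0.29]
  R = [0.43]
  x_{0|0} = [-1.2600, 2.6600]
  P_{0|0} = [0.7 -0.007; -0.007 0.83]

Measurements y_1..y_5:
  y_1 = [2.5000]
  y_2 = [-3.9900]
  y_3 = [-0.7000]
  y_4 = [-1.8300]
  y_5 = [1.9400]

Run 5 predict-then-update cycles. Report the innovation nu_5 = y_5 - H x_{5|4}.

innov = [4.4616]

step 1: x^-=[-1.5904, 3.1822]  P^-=[0.8843 -0.1964; -0.1964 1.3658]  S=[1.3607]  K=[0.6629; -0.2347]  nu=[4.3768]  x^+=[1.3108, 2.1552]  P^+=[0.2864 0.0153; 0.0153 1.2908]
step 2: x^-=[1.1131, 2.2518]  P^-=[0.4460 -0.1677; -0.1677 1.9391]  S=[0.9219]  K=[0.5002; -0.3712]  nu=[-4.9004]  x^+=[-1.3379, 4.0711]  P^+=[0.2154 0.0034; 0.0034 1.8120]
step 3: x^-=[-1.8259, 4.7876]  P^-=[0.3796 -0.2362; -0.2362 2.6069]  S=[0.8733]  K=[0.4591; -0.5392]  nu=[1.5568]  x^+=[-1.1112, 3.9483]  P^+=[0.1956 -0.0201; -0.0201 2.3530]
step 4: x^-=[-1.5789, 4.6171]  P^-=[0.3705 -0.3284; -0.3284 3.3047]  S=[0.8864]  K=[0.4514; -0.7060]  nu=[0.1644]  x^+=[-1.5047, 4.5011]  P^+=[0.1900 -0.0459; -0.0459 2.8629]
step 5: x^-=[-2.0449, 5.2968]  P^-=[0.3766 -0.4214; -0.4214 3.9639]  S=[0.9145]  K=[0.4532; -0.8509]  nu=[4.4616]  x^+=[-0.0228, 1.5005]  P^+=[0.1887 -0.0687; -0.0687 3.3018]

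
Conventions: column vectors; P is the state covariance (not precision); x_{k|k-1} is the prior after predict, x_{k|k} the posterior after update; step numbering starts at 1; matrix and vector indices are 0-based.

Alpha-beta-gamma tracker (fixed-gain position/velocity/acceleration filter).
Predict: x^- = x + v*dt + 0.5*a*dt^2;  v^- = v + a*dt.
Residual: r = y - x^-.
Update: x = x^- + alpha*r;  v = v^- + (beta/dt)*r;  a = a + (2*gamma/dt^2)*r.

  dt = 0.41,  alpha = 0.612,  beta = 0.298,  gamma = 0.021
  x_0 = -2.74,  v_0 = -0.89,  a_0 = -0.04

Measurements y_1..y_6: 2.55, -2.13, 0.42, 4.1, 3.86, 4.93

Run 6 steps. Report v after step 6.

v_post = 3.8461

step 1: x_pred=-3.1083  r=5.6583  x^+=0.3546  v^+=3.2062  a^+=1.3737
step 2: x_pred=1.7846  r=-3.9146  x^+=-0.6111  v^+=0.9242  a^+=0.3957
step 3: x_pred=-0.1990  r=0.6190  x^+=0.1798  v^+=1.5363  a^+=0.5503
step 4: x_pred=0.8560  r=3.2440  x^+=2.8413  v^+=4.1198  a^+=1.3608
step 5: x_pred=4.6448  r=-0.7848  x^+=4.1645  v^+=4.1073  a^+=1.1648
step 6: x_pred=5.9464  r=-1.0164  x^+=5.3244  v^+=3.8461  a^+=0.9108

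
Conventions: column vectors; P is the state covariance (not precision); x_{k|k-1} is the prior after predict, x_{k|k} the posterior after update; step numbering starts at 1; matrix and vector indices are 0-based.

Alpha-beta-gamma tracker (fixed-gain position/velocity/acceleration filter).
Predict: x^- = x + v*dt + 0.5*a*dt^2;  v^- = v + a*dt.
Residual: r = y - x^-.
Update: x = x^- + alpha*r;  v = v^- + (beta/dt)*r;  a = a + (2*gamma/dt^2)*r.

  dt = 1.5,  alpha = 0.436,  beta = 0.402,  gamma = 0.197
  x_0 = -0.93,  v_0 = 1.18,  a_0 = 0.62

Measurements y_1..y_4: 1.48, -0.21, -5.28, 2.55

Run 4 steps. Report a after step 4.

step 1: x_pred=1.5375  r=-0.0575  x^+=1.5124  v^+=2.0946  a^+=0.6099
step 2: x_pred=5.3405  r=-5.5505  x^+=2.9205  v^+=1.5220  a^+=-0.3620
step 3: x_pred=4.7961  r=-10.0761  x^+=0.4029  v^+=-1.7215  a^+=-2.1265
step 4: x_pred=-4.5716  r=7.1216  x^+=-1.4666  v^+=-3.0026  a^+=-0.8794

a_post = -0.8794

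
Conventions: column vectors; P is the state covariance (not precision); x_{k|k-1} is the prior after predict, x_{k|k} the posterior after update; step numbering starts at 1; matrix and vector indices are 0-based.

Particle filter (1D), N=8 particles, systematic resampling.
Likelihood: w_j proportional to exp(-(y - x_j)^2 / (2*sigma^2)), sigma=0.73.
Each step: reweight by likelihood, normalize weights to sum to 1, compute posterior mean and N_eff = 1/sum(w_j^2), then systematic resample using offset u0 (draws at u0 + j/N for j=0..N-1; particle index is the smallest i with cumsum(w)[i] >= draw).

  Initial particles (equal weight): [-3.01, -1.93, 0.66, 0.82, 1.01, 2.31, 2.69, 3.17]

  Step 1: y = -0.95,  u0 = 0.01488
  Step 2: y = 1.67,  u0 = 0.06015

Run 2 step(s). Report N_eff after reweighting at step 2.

step 1: w=[0.0315, 0.6851, 0.1482, 0.0892, 0.0459, 0.0001, 0.0000, 0.0000]  mean=-1.1995  Neff=1.9904  idx=[0, 1, 1, 1, 1, 1, 2, 3]
step 2: w=[0.0000, 0.0000, 0.0000, 0.0000, 0.0000, 0.0000, 0.4306, 0.5693]  mean=0.7510  Neff=1.9624  idx=[6, 6, 6, 7, 7, 7, 7, 7]

N_eff = 1.9624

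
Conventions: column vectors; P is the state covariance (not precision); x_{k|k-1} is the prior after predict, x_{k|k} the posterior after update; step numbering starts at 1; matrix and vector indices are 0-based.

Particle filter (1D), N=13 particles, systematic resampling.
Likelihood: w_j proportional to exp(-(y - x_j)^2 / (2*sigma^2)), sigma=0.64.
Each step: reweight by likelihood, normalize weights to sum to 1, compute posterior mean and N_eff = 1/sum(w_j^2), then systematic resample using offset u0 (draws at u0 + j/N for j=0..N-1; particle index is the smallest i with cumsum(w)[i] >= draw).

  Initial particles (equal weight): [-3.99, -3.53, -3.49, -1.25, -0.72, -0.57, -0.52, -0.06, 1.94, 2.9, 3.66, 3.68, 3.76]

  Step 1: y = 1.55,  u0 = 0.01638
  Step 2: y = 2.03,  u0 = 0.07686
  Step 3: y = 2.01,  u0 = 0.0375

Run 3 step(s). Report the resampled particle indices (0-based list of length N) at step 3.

resampled_idx = [0, 1, 2, 3, 4, 5, 6, 7, 8, 9, 9, 10, 11]

step 1: w=[0.0000, 0.0000, 0.0000, 0.0001, 0.0018, 0.0041, 0.0053, 0.0421, 0.8279, 0.1078, 0.0043, 0.0039, 0.0026]  mean=1.9496  Neff=1.4308  idx=[7, 8, 8, 8, 8, 8, 8, 8, 8, 8, 8, 8, 9]
step 2: w=[0.0004, 0.0877, 0.0877, 0.0877, 0.0877, 0.0877, 0.0877, 0.0877, 0.0877, 0.0877, 0.0877, 0.0877, 0.0351]  mean=1.9729  Neff=11.6562  idx=[1, 2, 3, 4, 5, 6, 7, 8, 8, 9, 10, 11, 12]
step 3: w=[0.0808, 0.0808, 0.0808, 0.0808, 0.0808, 0.0808, 0.0808, 0.0808, 0.0808, 0.0808, 0.0808, 0.0808, 0.0309]  mean=1.9697  Neff=12.6233  idx=[0, 1, 2, 3, 4, 5, 6, 7, 8, 9, 9, 10, 11]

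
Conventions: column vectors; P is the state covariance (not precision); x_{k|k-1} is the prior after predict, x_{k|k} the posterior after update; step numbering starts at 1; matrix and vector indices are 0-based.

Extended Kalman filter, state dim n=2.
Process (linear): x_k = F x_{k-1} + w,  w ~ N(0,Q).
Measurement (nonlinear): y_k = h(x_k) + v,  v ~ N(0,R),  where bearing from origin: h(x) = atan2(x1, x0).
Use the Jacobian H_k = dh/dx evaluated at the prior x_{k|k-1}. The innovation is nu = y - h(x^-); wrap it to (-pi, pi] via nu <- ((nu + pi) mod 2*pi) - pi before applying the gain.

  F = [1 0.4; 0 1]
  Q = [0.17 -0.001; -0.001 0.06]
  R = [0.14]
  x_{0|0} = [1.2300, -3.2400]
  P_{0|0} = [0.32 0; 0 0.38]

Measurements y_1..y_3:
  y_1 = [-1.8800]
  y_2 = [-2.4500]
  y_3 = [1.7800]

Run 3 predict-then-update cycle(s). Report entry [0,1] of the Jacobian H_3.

step 1: x^-=[-0.0660, -3.2400]  P^-=[0.5508 0.1510; 0.1510 0.4400]  H_jac=[0.3085 -0.0063]  S=[0.1919]  K=[0.8808; 0.2284]  nu=[-0.2888]  x^+=[-0.3204, -3.3060]  P^+=[0.4020 0.1124; 0.1124 0.4300]
step 2: x^-=[-1.6428, -3.3060]  P^-=[0.7307 0.2834; 0.2834 0.4900]  H_jac=[0.2426 -0.1205]  S=[0.1735]  K=[0.8245; 0.0558]  nu=[-0.4180]  x^+=[-1.9875, -3.3293]  P^+=[0.6127 0.2754; 0.2754 0.4895]
step 3: x^-=[-3.3192, -3.3293]  P^-=[1.0814 0.4702; 0.4702 0.5495]  H_jac=[0.1506 -0.1502]  S=[0.1557]  K=[0.5928; -0.0751]  nu=[-2.1485]  x^+=[-4.5929, -3.1680]  P^+=[1.0266 0.4771; 0.4771 0.5486]

H_jac[0,1] = -0.1502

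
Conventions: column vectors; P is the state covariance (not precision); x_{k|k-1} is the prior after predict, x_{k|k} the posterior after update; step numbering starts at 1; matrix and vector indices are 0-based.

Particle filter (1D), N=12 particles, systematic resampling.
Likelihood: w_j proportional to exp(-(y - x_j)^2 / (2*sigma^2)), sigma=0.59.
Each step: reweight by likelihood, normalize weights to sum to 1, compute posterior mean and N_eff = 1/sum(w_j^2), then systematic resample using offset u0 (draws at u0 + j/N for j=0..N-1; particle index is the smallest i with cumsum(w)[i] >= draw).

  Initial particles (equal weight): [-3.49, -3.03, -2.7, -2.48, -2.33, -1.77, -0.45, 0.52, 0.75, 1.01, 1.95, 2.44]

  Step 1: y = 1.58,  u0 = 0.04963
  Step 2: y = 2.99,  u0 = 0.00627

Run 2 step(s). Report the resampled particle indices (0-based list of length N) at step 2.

resampled_idx = [6, 6, 7, 8, 9, 10, 10, 10, 10, 11, 11, 11]

step 1: w=[0.0000, 0.0000, 0.0000, 0.0000, 0.0000, 0.0000, 0.0011, 0.0841, 0.1570, 0.2648, 0.3469, 0.1460]  mean=1.4612  Neff=4.1060  idx=[7, 8, 8, 9, 9, 9, 10, 10, 10, 10, 11, 11]
step 2: w=[0.0001, 0.0003, 0.0003, 0.0017, 0.0017, 0.0017, 0.0982, 0.0982, 0.0982, 0.0982, 0.3007, 0.3007]  mean=2.2391  Neff=4.5571  idx=[6, 6, 7, 8, 9, 10, 10, 10, 10, 11, 11, 11]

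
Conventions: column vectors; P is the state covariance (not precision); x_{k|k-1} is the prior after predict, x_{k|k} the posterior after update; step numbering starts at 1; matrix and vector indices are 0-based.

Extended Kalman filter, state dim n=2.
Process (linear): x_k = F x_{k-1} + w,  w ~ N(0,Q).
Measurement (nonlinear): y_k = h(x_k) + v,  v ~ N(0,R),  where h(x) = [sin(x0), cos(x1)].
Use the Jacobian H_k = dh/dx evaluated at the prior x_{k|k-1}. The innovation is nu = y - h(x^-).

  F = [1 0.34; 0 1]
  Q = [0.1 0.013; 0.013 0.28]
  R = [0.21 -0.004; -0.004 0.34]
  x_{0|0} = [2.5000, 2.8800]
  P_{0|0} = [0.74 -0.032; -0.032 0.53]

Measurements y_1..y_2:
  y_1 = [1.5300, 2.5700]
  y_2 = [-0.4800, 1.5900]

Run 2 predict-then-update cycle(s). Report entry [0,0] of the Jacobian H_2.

step 1: x^-=[3.4792, 2.8800]  P^-=[0.8795 0.1612; 0.1612 0.8100]  H_jac=[-0.9435 0.0000; 0.0000 -0.2586]  S=[0.9930 0.0353; 0.0353 0.3942]  K=[-0.8346 -0.0309; -0.1347 -0.5194]  nu=[1.8612, 3.5360]  x^+=[1.8164, 0.7928]  P^+=[0.1856 0.0278; 0.0278 0.6807]
step 2: x^-=[2.0860, 0.7928]  P^-=[0.3832 0.2722; 0.2722 0.9607]  H_jac=[-0.4927 0.0000; 0.0000 -0.7123]  S=[0.3030 0.0915; 0.0915 0.8275]  K=[-0.5714 -0.1711; -0.1994 -0.8050]  nu=[-1.3502, 0.8882]  x^+=[2.7054, 0.3472]  P^+=[0.2421 0.0785; 0.0785 0.3831]

H_jac[0,0] = -0.4927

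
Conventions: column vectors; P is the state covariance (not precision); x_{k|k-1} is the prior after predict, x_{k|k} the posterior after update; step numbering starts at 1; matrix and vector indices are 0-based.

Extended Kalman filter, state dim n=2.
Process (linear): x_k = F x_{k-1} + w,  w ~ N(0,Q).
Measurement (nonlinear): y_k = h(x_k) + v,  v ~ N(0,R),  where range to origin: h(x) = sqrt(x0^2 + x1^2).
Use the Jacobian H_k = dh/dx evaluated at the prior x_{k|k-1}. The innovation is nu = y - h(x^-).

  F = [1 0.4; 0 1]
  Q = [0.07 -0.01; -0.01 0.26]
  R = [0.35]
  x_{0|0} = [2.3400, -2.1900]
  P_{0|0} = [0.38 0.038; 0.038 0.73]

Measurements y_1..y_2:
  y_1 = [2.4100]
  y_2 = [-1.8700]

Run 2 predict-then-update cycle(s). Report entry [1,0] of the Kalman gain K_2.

K[1,0] = -0.7007

step 1: x^-=[1.4640, -2.1900]  P^-=[0.5972 0.3200; 0.3200 0.9900]  H_jac=[0.5558 -0.8313]  S=[0.9230]  K=[0.0714; -0.6990]  nu=[-0.2243]  x^+=[1.4480, -2.0332]  P^+=[0.5925 0.3660; 0.3660 0.5390]
step 2: x^-=[0.6347, -2.0332]  P^-=[1.0416 0.5716; 0.5716 0.7990]  H_jac=[0.2980 -0.9546]  S=[0.8453]  K=[-0.2783; -0.7007]  nu=[-4.0000]  x^+=[1.7481, 0.7697]  P^+=[0.9761 0.4068; 0.4068 0.3839]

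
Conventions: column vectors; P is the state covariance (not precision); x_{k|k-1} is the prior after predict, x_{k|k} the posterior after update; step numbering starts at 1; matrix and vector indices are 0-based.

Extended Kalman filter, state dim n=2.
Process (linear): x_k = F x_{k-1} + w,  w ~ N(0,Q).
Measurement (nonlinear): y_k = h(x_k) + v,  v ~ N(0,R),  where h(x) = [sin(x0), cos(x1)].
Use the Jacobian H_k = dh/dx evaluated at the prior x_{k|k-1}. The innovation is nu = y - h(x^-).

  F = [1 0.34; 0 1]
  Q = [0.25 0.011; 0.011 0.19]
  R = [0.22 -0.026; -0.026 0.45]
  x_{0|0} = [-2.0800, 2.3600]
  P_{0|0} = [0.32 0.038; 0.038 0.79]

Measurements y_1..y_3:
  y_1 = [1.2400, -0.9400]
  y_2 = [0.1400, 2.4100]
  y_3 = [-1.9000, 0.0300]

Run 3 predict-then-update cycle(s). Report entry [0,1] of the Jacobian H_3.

step 1: x^-=[-1.2776, 2.3600]  P^-=[0.6872 0.3176; 0.3176 0.9800]  H_jac=[0.2890 0.0000; 0.0000 -0.7044]  S=[0.2774 -0.0907; -0.0907 0.9363]  K=[0.6587 -0.1752; 0.0929 -0.7283]  nu=[2.1973, -0.2302]  x^+=[0.2101, 2.7317]  P^+=[0.5172 0.1362; 0.1362 0.4687]
step 2: x^-=[1.1389, 2.7317]  P^-=[0.9140 0.3066; 0.3066 0.6587]  H_jac=[0.4186 0.0000; 0.0000 -0.3985]  S=[0.3802 -0.0771; -0.0771 0.5546]  K=[0.9897 -0.0826; 0.2486 -0.4387]  nu=[-0.7682, 3.3272]  x^+=[0.1038, 1.0811]  P^+=[0.5252 0.1579; 0.1579 0.5116]
step 3: x^-=[0.4713, 1.0811]  P^-=[0.9417 0.3428; 0.3428 0.7016]  H_jac=[0.8910 0.0000; 0.0000 -0.8825]  S=[0.9676 -0.2956; -0.2956 0.9964]  K=[0.8516 -0.0510; 0.1384 -0.5804]  nu=[-2.3541, -0.4403]  x^+=[-1.5109, 1.0108]  P^+=[0.2118 0.0511; 0.0511 0.3000]

H_jac[0,1] = 0.0000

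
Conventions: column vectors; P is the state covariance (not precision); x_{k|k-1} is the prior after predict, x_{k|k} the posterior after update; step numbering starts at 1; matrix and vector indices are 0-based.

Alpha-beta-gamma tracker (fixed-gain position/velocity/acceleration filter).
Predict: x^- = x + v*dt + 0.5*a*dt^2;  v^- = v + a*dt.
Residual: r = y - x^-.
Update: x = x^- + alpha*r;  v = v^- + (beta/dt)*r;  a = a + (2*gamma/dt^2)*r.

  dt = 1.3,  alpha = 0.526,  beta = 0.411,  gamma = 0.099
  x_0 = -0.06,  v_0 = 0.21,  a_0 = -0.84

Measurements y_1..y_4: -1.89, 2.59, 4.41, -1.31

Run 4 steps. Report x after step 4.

x_post = 0.8204

step 1: x_pred=-0.4968  r=-1.3932  x^+=-1.2296  v^+=-1.3225  a^+=-1.0032
step 2: x_pred=-3.7966  r=6.3866  x^+=-0.4372  v^+=-0.6075  a^+=-0.2550
step 3: x_pred=-1.4425  r=5.8525  x^+=1.6359  v^+=0.9113  a^+=0.4307
step 4: x_pred=3.1845  r=-4.4945  x^+=0.8204  v^+=0.0502  a^+=-0.0959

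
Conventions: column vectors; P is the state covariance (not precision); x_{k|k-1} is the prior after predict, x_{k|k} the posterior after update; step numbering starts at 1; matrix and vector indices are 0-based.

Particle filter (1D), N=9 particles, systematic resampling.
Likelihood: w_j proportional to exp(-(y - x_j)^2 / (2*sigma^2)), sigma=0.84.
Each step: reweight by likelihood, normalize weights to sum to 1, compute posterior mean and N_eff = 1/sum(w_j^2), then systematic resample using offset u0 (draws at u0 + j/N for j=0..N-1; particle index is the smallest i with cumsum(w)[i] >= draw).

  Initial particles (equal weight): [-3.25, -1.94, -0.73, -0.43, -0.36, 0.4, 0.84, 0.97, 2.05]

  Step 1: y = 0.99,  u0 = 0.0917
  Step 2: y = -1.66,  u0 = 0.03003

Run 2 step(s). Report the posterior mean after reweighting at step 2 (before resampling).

post_mean = -0.1351

step 1: w=[0.0000, 0.0006, 0.0319, 0.0621, 0.0713, 0.2026, 0.2552, 0.2593, 0.1170]  mean=0.7099  Neff=5.0744  idx=[3, 5, 5, 6, 6, 7, 7, 7, 8]
step 2: w=[0.7023, 0.1014, 0.1014, 0.0245, 0.0245, 0.0153, 0.0153, 0.0153, 0.0001]  mean=-0.1351  Neff=1.9391  idx=[0, 0, 0, 0, 0, 0, 0, 2, 3]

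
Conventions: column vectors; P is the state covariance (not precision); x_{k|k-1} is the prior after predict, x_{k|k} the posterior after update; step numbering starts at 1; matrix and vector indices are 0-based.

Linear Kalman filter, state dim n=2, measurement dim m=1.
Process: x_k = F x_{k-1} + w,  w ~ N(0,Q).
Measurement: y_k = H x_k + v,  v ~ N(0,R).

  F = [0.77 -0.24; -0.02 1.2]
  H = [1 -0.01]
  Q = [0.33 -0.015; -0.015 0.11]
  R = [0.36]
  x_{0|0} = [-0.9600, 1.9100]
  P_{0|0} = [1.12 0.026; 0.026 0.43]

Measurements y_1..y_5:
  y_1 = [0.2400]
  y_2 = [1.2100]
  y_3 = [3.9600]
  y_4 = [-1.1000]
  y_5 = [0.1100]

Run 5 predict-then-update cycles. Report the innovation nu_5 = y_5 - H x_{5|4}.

step 1: x^-=[-1.1976, 2.3112]  P^-=[1.0092 -0.1319; -0.1319 0.7284]  S=[1.3719]  K=[0.7366; -0.1015]  nu=[1.4607]  x^+=[-0.1217, 2.1630]  P^+=[0.2649 -0.0294; -0.0294 0.7143]
step 2: x^-=[-0.6128, 2.5980]  P^-=[0.5390 -0.2521; -0.2521 1.1401]  S=[0.9042]  K=[0.5989; -0.2914]  nu=[1.8488]  x^+=[0.4945, 2.0593]  P^+=[0.2147 -0.0943; -0.0943 1.0633]
step 3: x^-=[-0.1134, 2.4612]  P^-=[0.5534 -0.4121; -0.4121 1.6457]  S=[0.9218]  K=[0.6048; -0.4649]  nu=[4.0981]  x^+=[2.3651, 0.5560]  P^+=[0.2162 -0.1529; -0.1529 1.4465]
step 4: x^-=[1.6877, 0.6198]  P^-=[0.5980 -0.5769; -0.5769 2.2004]  S=[0.9698]  K=[0.6226; -0.6176]  nu=[-2.7815]  x^+=[-0.0441, 2.3377]  P^+=[0.2221 -0.2040; -0.2040 1.8305]
step 5: x^-=[-0.5950, 2.8061]  P^-=[0.6425 -0.7351; -0.7351 2.7558]  S=[1.0175]  K=[0.6387; -0.7495]  nu=[0.7331]  x^+=[-0.1268, 2.2567]  P^+=[0.2275 -0.2480; -0.2480 2.1841]

innov = [0.7331]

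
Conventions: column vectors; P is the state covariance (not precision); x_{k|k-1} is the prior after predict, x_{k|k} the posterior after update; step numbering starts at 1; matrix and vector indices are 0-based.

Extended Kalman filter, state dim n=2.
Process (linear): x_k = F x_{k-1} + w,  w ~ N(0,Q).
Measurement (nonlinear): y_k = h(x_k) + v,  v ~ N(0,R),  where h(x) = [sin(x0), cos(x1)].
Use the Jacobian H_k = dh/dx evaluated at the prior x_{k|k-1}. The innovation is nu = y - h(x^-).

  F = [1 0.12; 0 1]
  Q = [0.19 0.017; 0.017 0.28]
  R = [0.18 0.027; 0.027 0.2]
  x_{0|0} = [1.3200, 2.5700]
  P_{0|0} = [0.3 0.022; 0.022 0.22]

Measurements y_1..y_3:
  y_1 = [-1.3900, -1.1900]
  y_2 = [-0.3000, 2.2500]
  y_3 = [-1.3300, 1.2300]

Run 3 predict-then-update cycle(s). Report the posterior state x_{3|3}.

x_post = [4.1974, 0.1800]

step 1: x^-=[1.6284, 2.5700]  P^-=[0.4984 0.0654; 0.0654 0.5000]  H_jac=[-0.0576 0.0000; 0.0000 -0.5410]  S=[0.1817 0.0290; 0.0290 0.3463]  K=[-0.1436 -0.0901; 0.1055 -0.7899]  nu=[-2.3883, -0.3490]  x^+=[2.0027, 2.5936]  P^+=[0.4911 0.0405; 0.0405 0.2867]
step 2: x^-=[2.3140, 2.5936]  P^-=[0.6950 0.0919; 0.0919 0.5667]  H_jac=[-0.6766 0.0000; 0.0000 -0.5210]  S=[0.4982 0.0594; 0.0594 0.3538]  K=[-0.9467 0.0236; -0.0258 -0.8302]  nu=[-1.0363, 3.1036]  x^+=[3.3684, 0.0439]  P^+=[0.2509 0.0400; 0.0400 0.3200]
step 3: x^-=[3.3737, 0.0439]  P^-=[0.4551 0.0954; 0.0954 0.6000]  H_jac=[-0.9732 0.0000; 0.0000 -0.0439]  S=[0.6110 0.0311; 0.0311 0.2012]  K=[-0.7295 0.0919; -0.1464 -0.1084]  nu=[-1.1000, 0.2310]  x^+=[4.1974, 0.1800]  P^+=[0.1324 0.0301; 0.0301 0.5836]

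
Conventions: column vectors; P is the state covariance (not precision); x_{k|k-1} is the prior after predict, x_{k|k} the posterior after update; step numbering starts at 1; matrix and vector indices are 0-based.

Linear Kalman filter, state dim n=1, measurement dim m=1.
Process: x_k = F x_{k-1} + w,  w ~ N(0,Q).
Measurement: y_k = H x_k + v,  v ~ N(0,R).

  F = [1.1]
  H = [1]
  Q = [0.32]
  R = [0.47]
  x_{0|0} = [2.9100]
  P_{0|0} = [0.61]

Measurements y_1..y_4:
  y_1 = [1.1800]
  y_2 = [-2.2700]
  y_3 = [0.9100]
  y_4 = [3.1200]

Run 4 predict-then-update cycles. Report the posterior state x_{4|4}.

x_post = [1.9369]

step 1: x^-=[3.2010]  P^-=[1.0581]  S=[1.5281]  K=[0.6924]  nu=[-2.0210]  x^+=[1.8016]  P^+=[0.3254]
step 2: x^-=[1.9818]  P^-=[0.7138]  S=[1.1838]  K=[0.6030]  nu=[-4.2518]  x^+=[-0.5819]  P^+=[0.2834]
step 3: x^-=[-0.6401]  P^-=[0.6629]  S=[1.1329]  K=[0.5851]  nu=[1.5501]  x^+=[0.2669]  P^+=[0.2750]
step 4: x^-=[0.2936]  P^-=[0.6528]  S=[1.1228]  K=[0.5814]  nu=[2.8264]  x^+=[1.9369]  P^+=[0.2733]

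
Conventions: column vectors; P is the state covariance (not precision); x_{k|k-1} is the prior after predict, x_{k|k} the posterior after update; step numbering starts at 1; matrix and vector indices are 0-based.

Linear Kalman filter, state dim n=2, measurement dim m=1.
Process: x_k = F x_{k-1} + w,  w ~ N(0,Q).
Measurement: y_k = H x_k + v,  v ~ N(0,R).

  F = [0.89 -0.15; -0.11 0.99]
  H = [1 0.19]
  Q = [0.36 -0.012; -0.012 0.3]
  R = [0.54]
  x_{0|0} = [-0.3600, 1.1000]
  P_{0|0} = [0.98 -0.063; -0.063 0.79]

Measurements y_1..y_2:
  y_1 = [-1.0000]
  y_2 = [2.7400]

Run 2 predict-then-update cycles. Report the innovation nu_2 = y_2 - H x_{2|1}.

step 1: x^-=[-0.4854, 1.1286]  P^-=[1.1709 -0.2818; -0.2818 1.0999]  S=[1.6435]  K=[0.6798; -0.0443]  nu=[-0.7290]  x^+=[-0.9810, 1.1609]  P^+=[0.4113 -0.2323; -0.2323 1.0966]
step 2: x^-=[-1.0473, 1.2572]  P^-=[0.7724 -0.4236; -0.4236 1.4304]  S=[1.2031]  K=[0.5751; -0.1262]  nu=[3.5484]  x^+=[0.9936, 0.8094]  P^+=[0.3745 -0.3363; -0.3363 1.4112]

innov = [3.5484]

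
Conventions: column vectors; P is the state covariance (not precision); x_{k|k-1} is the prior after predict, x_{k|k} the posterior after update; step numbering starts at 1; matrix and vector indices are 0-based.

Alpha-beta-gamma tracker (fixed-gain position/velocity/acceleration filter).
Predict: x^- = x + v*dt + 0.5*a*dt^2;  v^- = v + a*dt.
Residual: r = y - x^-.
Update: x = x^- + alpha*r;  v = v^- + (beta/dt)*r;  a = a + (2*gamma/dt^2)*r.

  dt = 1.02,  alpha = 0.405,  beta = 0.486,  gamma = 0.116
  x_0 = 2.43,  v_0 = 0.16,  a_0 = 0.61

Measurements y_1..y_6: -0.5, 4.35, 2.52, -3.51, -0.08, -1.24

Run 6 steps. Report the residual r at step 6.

resid = 2.9224

step 1: x_pred=2.9105  r=-3.4105  x^+=1.5293  v^+=-0.8428  a^+=-0.1505
step 2: x_pred=0.5913  r=3.7587  x^+=2.1136  v^+=0.7946  a^+=0.6876
step 3: x_pred=3.2817  r=-0.7617  x^+=2.9732  v^+=1.1330  a^+=0.5178
step 4: x_pred=4.3983  r=-7.9083  x^+=1.1954  v^+=-2.1069  a^+=-1.2457
step 5: x_pred=-1.6016  r=1.5216  x^+=-0.9854  v^+=-2.6525  a^+=-0.9064
step 6: x_pred=-4.1624  r=2.9224  x^+=-2.9788  v^+=-2.1846  a^+=-0.2547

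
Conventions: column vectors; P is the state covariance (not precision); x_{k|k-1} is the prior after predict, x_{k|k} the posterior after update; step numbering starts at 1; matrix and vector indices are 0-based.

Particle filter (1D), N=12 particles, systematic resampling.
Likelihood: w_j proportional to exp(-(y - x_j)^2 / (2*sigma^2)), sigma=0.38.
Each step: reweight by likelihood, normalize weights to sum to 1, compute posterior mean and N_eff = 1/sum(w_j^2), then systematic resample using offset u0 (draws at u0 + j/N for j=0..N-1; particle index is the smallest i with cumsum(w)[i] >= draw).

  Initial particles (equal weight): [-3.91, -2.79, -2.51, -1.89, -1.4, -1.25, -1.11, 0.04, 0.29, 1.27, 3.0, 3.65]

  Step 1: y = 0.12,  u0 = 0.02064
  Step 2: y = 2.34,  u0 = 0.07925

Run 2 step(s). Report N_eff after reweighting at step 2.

step 1: w=[0.0000, 0.0000, 0.0000, 0.0000, 0.0002, 0.0008, 0.0028, 0.5147, 0.4761, 0.0054, 0.0000, 0.0000]  mean=0.1612  Neff=2.0339  idx=[7, 7, 7, 7, 7, 7, 8, 8, 8, 8, 8, 8]
step 2: w=[0.0038, 0.0038, 0.0038, 0.0038, 0.0038, 0.0038, 0.1629, 0.1629, 0.1629, 0.1629, 0.1629, 0.1629]  mean=0.2843  Neff=6.2777  idx=[6, 6, 7, 7, 8, 8, 9, 9, 10, 10, 11, 11]

N_eff = 6.2777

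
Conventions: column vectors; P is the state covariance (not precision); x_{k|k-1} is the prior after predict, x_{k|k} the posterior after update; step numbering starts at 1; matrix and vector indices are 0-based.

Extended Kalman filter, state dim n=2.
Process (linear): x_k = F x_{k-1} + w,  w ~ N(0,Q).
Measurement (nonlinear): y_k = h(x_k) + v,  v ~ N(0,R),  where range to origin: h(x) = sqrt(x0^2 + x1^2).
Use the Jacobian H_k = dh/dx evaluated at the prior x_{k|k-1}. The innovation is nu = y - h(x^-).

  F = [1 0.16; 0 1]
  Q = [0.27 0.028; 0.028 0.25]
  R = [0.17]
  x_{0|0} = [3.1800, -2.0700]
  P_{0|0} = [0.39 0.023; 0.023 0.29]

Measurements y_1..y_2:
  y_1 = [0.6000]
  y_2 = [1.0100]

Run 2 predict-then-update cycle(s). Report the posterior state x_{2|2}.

step 1: x^-=[2.8488, -2.0700]  P^-=[0.6748 0.0974; 0.0974 0.5400]  H_jac=[0.8090 -0.5878]  S=[0.7056]  K=[0.6925; -0.3382]  nu=[-2.9214]  x^+=[0.8256, -1.0819]  P^+=[0.3364 0.2627; 0.2627 0.4593]
step 2: x^-=[0.6525, -1.0819]  P^-=[0.7022 0.3641; 0.3641 0.7093]  H_jac=[0.5164 -0.8563]  S=[0.5553]  K=[0.0915; -0.7551]  nu=[-0.2535]  x^+=[0.6293, -0.8906]  P^+=[0.6975 0.4025; 0.4025 0.3926]

x_post = [0.6293, -0.8906]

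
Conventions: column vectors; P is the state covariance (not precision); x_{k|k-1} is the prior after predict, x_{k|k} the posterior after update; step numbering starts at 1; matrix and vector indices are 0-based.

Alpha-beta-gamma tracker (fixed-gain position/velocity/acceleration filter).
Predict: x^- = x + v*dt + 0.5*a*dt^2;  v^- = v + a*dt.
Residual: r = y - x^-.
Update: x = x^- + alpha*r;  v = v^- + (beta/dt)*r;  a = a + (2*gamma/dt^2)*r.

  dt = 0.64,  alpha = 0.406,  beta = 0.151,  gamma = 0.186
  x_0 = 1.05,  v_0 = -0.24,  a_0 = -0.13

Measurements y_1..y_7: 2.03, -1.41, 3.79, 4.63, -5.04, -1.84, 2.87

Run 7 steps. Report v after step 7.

step 1: x_pred=0.8698  r=1.1602  x^+=1.3408  v^+=-0.0495  a^+=0.9237
step 2: x_pred=1.4984  r=-2.9084  x^+=0.3176  v^+=-0.1445  a^+=-1.7177
step 3: x_pred=-0.1267  r=3.9167  x^+=1.4635  v^+=-0.3197  a^+=1.8395
step 4: x_pred=1.6356  r=2.9944  x^+=2.8513  v^+=1.5641  a^+=4.5590
step 5: x_pred=4.7860  r=-9.8260  x^+=0.7967  v^+=2.1635  a^+=-4.3651
step 6: x_pred=1.2873  r=-3.1273  x^+=0.0176  v^+=-1.3680  a^+=-7.2053
step 7: x_pred=-2.3335  r=5.2035  x^+=-0.2209  v^+=-4.7517  a^+=-2.4795

v_post = -4.7517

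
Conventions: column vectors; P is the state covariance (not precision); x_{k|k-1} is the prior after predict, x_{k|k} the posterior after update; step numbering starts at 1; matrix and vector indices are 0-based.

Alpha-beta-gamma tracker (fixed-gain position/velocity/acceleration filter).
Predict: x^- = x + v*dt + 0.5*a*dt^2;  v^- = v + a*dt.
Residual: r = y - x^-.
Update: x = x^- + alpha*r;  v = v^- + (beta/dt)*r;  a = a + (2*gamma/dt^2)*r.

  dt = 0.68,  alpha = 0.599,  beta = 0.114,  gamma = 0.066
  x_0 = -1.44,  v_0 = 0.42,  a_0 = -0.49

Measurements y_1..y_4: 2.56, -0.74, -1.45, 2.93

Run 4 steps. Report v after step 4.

step 1: x_pred=-1.2677  r=3.8277  x^+=1.0251  v^+=0.7285  a^+=0.6027
step 2: x_pred=1.6598  r=-2.3998  x^+=0.2223  v^+=0.7360  a^+=-0.0824
step 3: x_pred=0.7038  r=-2.1538  x^+=-0.5863  v^+=0.3189  a^+=-0.6972
step 4: x_pred=-0.5307  r=3.4607  x^+=1.5423  v^+=0.4250  a^+=0.2907

v_post = 0.4250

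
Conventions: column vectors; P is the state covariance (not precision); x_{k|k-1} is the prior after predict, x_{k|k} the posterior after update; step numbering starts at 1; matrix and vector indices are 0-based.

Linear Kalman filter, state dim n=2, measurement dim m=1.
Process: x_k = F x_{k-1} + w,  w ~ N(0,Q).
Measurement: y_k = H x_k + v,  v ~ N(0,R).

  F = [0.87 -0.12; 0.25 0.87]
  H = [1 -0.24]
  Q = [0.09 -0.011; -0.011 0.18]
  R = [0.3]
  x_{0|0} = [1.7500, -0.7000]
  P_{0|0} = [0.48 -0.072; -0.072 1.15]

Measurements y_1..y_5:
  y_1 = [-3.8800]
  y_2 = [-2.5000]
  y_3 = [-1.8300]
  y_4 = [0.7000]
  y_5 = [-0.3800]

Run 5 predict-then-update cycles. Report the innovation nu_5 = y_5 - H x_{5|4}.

step 1: x^-=[1.6065, -0.1715]  P^-=[0.4849 -0.0790; -0.0790 1.0491]  S=[0.8833]  K=[0.5705; -0.3745]  nu=[-5.5277]  x^+=[-1.5468, 1.8986]  P^+=[0.1975 0.1097; 0.1097 0.9252]
step 2: x^-=[-1.5736, 1.2651]  P^-=[0.2299 0.0151; 0.0151 0.9404]  S=[0.5768]  K=[0.3923; -0.3651]  nu=[-0.6228]  x^+=[-1.8179, 1.4925]  P^+=[0.1411 0.0977; 0.0977 0.8635]
step 3: x^-=[-1.7607, 0.8440]  P^-=[0.1889 0.0006; 0.0006 0.8849]  S=[0.5395]  K=[0.3498; -0.3926]  nu=[0.1332]  x^+=[-1.7141, 0.7917]  P^+=[0.1228 0.0747; 0.0747 0.8017]
step 4: x^-=[-1.5862, 0.2603]  P^-=[0.1789 -0.0137; -0.0137 0.8270]  S=[0.5332]  K=[0.3418; -0.3980]  nu=[2.3487]  x^+=[-0.7835, -0.6745]  P^+=[0.1167 0.0588; 0.0588 0.7425]
step 5: x^-=[-0.6007, -0.7827]  P^-=[0.1767 -0.0204; -0.0204 0.7749]  S=[0.5311]  K=[0.3419; -0.3886]  nu=[0.0328]  x^+=[-0.5894, -0.7954]  P^+=[0.1146 0.0502; 0.0502 0.6947]

innov = [0.0328]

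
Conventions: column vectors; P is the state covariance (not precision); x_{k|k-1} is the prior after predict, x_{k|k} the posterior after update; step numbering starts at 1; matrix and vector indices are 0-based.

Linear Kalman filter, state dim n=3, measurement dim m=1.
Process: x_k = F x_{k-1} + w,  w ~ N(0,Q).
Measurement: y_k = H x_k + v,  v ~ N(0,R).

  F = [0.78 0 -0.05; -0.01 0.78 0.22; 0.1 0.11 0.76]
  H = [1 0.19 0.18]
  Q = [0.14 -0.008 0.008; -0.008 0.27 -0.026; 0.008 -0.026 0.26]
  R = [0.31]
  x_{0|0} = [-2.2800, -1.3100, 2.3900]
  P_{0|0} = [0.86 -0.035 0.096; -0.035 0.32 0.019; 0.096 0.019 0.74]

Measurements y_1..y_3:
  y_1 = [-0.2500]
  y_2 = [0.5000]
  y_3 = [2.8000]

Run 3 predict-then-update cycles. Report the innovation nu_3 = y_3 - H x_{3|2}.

innov = [2.8605]

step 1: x^-=[-1.8979, -0.4732, 1.4443]  P^-=[0.6576 -0.0284 0.1003; -0.0284 0.5072 0.1347; 0.1003 0.1347 0.7169]  S=[1.0437]  K=[0.6422; 0.0884; 0.2443]  nu=[1.4778]  x^+=[-0.9488, -0.3426, 1.8053]  P^+=[0.2271 -0.0876 -0.0634; -0.0876 0.4991 0.1122; -0.0634 0.1122 0.6546]
step 2: x^-=[-0.8303, 0.1395, 1.2394]  P^-=[0.2848 -0.0856 -0.0446; -0.0856 0.6455 0.1876; -0.0446 0.1876 0.6536]  S=[0.6035]  K=[0.4316; 0.1174; 0.1801]  nu=[1.0808]  x^+=[-0.3639, 0.2663, 1.4341]  P^+=[0.1723 -0.1161 -0.0915; -0.1161 0.6372 0.1749; -0.0915 0.1749 0.6340]
step 3: x^-=[-0.3555, 0.5269, 1.0828]  P^-=[0.2536 -0.1096 -0.0674; -0.1096 0.7506 0.2321; -0.0674 0.2321 0.6484]  S=[0.5617]  K=[0.3928; 0.1333; 0.1664]  nu=[2.8605]  x^+=[0.7681, 0.9081, 1.5588]  P^+=[0.1669 -0.1390 -0.1041; -0.1390 0.7406 0.2197; -0.1041 0.2197 0.6329]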